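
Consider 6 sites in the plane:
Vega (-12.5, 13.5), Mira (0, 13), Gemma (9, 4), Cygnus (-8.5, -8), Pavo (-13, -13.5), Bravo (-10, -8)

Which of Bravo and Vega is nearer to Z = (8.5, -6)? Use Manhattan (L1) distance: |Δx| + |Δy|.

Bravo

d(Z, Bravo) = |8.5−(-10)| + |-6−(-8)| = 18.5 + 2 = 20.5
d(Z, Vega) = |8.5−(-12.5)| + |-6−13.5| = 21 + 19.5 = 40.5
20.5 < 40.5, so Bravo is closer.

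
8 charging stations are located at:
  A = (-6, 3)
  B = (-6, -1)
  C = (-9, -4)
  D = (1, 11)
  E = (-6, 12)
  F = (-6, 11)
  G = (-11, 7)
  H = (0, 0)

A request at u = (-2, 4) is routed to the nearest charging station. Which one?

Since √ is increasing, it suffices to compare squared distances:
|uA|² = 16 + 1 = 17
|uB|² = 16 + 25 = 41
|uC|² = 49 + 64 = 113
|uD|² = 9 + 49 = 58
|uE|² = 16 + 64 = 80
|uF|² = 16 + 49 = 65
|uG|² = 81 + 9 = 90
|uH|² = 4 + 16 = 20
Minimum is at A.

A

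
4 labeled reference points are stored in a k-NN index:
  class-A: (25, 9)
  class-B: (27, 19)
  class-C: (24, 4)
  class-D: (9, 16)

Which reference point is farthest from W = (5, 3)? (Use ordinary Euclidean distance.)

class-B

Squared Euclidean distances:
d²(W, class-A) = (5−25)² + (3−9)² = 400 + 36 = 436
d²(W, class-B) = (5−27)² + (3−19)² = 484 + 256 = 740
d²(W, class-C) = (5−24)² + (3−4)² = 361 + 1 = 362
d²(W, class-D) = (5−9)² + (3−16)² = 16 + 169 = 185
The largest is to class-B.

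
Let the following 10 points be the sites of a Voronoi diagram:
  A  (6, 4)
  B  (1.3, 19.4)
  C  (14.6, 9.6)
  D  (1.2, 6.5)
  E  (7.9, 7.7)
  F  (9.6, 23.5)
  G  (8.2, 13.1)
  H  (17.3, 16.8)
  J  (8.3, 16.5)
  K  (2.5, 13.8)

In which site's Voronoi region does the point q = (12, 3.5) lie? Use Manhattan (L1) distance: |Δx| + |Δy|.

A

d(q,A) = 6 + 0.5 = 6.5
d(q,B) = 10.7 + 15.9 = 26.6
d(q,C) = 2.6 + 6.1 = 8.7
d(q,D) = 10.8 + 3 = 13.8
d(q,E) = 4.1 + 4.2 = 8.3
d(q,F) = 2.4 + 20 = 22.4
d(q,G) = 3.8 + 9.6 = 13.4
d(q,H) = 5.3 + 13.3 = 18.6
d(q,J) = 3.7 + 13 = 16.7
d(q,K) = 9.5 + 10.3 = 19.8
The smallest is to A, so q lies in the Voronoi region of A.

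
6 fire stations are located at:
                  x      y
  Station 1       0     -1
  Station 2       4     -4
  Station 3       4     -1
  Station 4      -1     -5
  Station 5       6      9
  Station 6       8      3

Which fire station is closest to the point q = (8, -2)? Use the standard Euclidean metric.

Station 3

Since √ is increasing, it suffices to compare squared distances:
d²(q, Station 1) = (8−0)² + (-2−(-1))² = 64 + 1 = 65
d²(q, Station 2) = (8−4)² + (-2−(-4))² = 16 + 4 = 20
d²(q, Station 3) = (8−4)² + (-2−(-1))² = 16 + 1 = 17
d²(q, Station 4) = (8−(-1))² + (-2−(-5))² = 81 + 9 = 90
d²(q, Station 5) = (8−6)² + (-2−9)² = 4 + 121 = 125
d²(q, Station 6) = (8−8)² + (-2−3)² = 0 + 25 = 25
Minimum is at Station 3.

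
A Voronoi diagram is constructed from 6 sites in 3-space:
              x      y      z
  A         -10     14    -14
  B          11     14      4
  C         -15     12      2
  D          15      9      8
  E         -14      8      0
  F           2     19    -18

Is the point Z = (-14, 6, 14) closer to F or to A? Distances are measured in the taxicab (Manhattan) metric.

d(Z,F) = |-14−2| + |6−19| + |14−(-18)| = 16 + 13 + 32 = 61
d(Z,A) = |-14−(-10)| + |6−14| + |14−(-14)| = 4 + 8 + 28 = 40
61 > 40, so A is closer.

A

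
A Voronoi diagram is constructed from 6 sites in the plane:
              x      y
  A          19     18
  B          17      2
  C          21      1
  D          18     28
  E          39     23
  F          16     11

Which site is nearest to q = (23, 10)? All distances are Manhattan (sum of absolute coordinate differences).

d(q,A) = |23−19| + |10−18| = 4 + 8 = 12
d(q,B) = |23−17| + |10−2| = 6 + 8 = 14
d(q,C) = |23−21| + |10−1| = 2 + 9 = 11
d(q,D) = |23−18| + |10−28| = 5 + 18 = 23
d(q,E) = |23−39| + |10−23| = 16 + 13 = 29
d(q,F) = |23−16| + |10−11| = 7 + 1 = 8
Minimum is at F.

F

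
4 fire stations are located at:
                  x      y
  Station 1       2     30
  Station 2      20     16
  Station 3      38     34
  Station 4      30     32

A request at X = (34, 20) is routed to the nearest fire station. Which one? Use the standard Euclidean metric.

Station 4

Since √ is increasing, it suffices to compare squared distances:
d²(X, Station 1) = (34−2)² + (20−30)² = 1024 + 100 = 1124
d²(X, Station 2) = (34−20)² + (20−16)² = 196 + 16 = 212
d²(X, Station 3) = (34−38)² + (20−34)² = 16 + 196 = 212
d²(X, Station 4) = (34−30)² + (20−32)² = 16 + 144 = 160
Station 4 is nearest.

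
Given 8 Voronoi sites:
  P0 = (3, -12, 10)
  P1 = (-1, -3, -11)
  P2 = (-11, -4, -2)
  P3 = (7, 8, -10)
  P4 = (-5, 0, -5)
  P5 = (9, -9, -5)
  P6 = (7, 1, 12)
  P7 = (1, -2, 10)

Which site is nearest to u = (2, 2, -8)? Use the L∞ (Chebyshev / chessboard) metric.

P1

d(u,P0) = max(1, 14, 18) = 18
d(u,P1) = max(3, 5, 3) = 5
d(u,P2) = max(13, 6, 6) = 13
d(u,P3) = max(5, 6, 2) = 6
d(u,P4) = max(7, 2, 3) = 7
d(u,P5) = max(7, 11, 3) = 11
d(u,P6) = max(5, 1, 20) = 20
d(u,P7) = max(1, 4, 18) = 18
P1 is nearest.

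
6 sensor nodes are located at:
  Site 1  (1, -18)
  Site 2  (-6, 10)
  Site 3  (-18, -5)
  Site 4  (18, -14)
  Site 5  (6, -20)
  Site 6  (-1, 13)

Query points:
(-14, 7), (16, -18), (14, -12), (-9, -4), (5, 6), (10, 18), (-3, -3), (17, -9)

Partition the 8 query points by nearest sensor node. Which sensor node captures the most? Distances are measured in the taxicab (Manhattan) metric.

(-14, 7) — d to each: Site 1:40, Site 2:11, Site 3:16, Site 4:53, Site 5:47, Site 6:19 → nearest is Site 2
(16, -18) — d to each: Site 1:15, Site 2:50, Site 3:47, Site 4:6, Site 5:12, Site 6:48 → nearest is Site 4
(14, -12) — d to each: Site 1:19, Site 2:42, Site 3:39, Site 4:6, Site 5:16, Site 6:40 → nearest is Site 4
(-9, -4) — d to each: Site 1:24, Site 2:17, Site 3:10, Site 4:37, Site 5:31, Site 6:25 → nearest is Site 3
(5, 6) — d to each: Site 1:28, Site 2:15, Site 3:34, Site 4:33, Site 5:27, Site 6:13 → nearest is Site 6
(10, 18) — d to each: Site 1:45, Site 2:24, Site 3:51, Site 4:40, Site 5:42, Site 6:16 → nearest is Site 6
(-3, -3) — d to each: Site 1:19, Site 2:16, Site 3:17, Site 4:32, Site 5:26, Site 6:18 → nearest is Site 2
(17, -9) — d to each: Site 1:25, Site 2:42, Site 3:39, Site 4:6, Site 5:22, Site 6:40 → nearest is Site 4
Tally — Site 2:2, Site 3:1, Site 4:3, Site 6:2. Site 4 captures the most (3).

Site 4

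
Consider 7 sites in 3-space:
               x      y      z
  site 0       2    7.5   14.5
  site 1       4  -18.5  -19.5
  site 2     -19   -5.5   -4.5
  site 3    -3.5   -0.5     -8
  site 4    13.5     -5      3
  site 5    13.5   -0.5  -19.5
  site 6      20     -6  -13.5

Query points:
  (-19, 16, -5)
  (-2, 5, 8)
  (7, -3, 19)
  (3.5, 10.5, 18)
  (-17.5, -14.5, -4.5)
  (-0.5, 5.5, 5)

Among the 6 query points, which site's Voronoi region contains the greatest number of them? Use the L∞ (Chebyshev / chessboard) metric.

site 0

(-19, 16, -5) — d to each: site 0:21, site 1:34.5, site 2:21.5, site 3:16.5, site 4:32.5, site 5:32.5, site 6:39 → nearest is site 3
(-2, 5, 8) — d to each: site 0:6.5, site 1:27.5, site 2:17, site 3:16, site 4:15.5, site 5:27.5, site 6:22 → nearest is site 0
(7, -3, 19) — d to each: site 0:10.5, site 1:38.5, site 2:26, site 3:27, site 4:16, site 5:38.5, site 6:32.5 → nearest is site 0
(3.5, 10.5, 18) — d to each: site 0:3.5, site 1:37.5, site 2:22.5, site 3:26, site 4:15.5, site 5:37.5, site 6:31.5 → nearest is site 0
(-17.5, -14.5, -4.5) — d to each: site 0:22, site 1:21.5, site 2:9, site 3:14, site 4:31, site 5:31, site 6:37.5 → nearest is site 2
(-0.5, 5.5, 5) — d to each: site 0:9.5, site 1:24.5, site 2:18.5, site 3:13, site 4:14, site 5:24.5, site 6:20.5 → nearest is site 0
Tally — site 0:4, site 2:1, site 3:1. site 0 captures the most (4).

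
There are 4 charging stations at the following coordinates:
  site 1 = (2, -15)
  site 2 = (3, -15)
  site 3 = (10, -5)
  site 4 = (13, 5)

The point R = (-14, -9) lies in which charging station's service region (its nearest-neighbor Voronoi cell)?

Squared Euclidean distances:
d²(R, site 1) = (-14−2)² + (-9−(-15))² = 256 + 36 = 292
d²(R, site 2) = (-14−3)² + (-9−(-15))² = 289 + 36 = 325
d²(R, site 3) = (-14−10)² + (-9−(-5))² = 576 + 16 = 592
d²(R, site 4) = (-14−13)² + (-9−5)² = 729 + 196 = 925
The smallest is to site 1, so R lies in the Voronoi region of site 1.

site 1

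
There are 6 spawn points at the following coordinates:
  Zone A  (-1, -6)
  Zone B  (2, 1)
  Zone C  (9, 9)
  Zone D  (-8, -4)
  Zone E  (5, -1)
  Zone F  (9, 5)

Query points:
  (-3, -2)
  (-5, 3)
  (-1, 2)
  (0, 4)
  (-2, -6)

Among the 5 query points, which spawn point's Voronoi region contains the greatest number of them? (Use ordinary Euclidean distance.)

Zone B

(-3, -2) — d² to each: Zone A:20, Zone B:34, Zone C:265, Zone D:29, Zone E:65, Zone F:193 → nearest is Zone A
(-5, 3) — d² to each: Zone A:97, Zone B:53, Zone C:232, Zone D:58, Zone E:116, Zone F:200 → nearest is Zone B
(-1, 2) — d² to each: Zone A:64, Zone B:10, Zone C:149, Zone D:85, Zone E:45, Zone F:109 → nearest is Zone B
(0, 4) — d² to each: Zone A:101, Zone B:13, Zone C:106, Zone D:128, Zone E:50, Zone F:82 → nearest is Zone B
(-2, -6) — d² to each: Zone A:1, Zone B:65, Zone C:346, Zone D:40, Zone E:74, Zone F:242 → nearest is Zone A
Tally — Zone A:2, Zone B:3. Zone B captures the most (3).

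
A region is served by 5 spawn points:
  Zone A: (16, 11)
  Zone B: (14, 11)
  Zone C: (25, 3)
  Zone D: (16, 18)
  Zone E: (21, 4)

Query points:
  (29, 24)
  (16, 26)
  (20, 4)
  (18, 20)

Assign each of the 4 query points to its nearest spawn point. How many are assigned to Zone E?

1

(29, 24) — d² to each: Zone A:338, Zone B:394, Zone C:457, Zone D:205, Zone E:464 → nearest is Zone D
(16, 26) — d² to each: Zone A:225, Zone B:229, Zone C:610, Zone D:64, Zone E:509 → nearest is Zone D
(20, 4) — d² to each: Zone A:65, Zone B:85, Zone C:26, Zone D:212, Zone E:1 → nearest is Zone E
(18, 20) — d² to each: Zone A:85, Zone B:97, Zone C:338, Zone D:8, Zone E:265 → nearest is Zone D
1 of the 4 points has Zone E as nearest.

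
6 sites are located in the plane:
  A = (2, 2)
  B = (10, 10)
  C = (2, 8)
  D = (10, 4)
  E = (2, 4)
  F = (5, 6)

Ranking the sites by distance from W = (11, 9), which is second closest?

D

Since √ is increasing, it suffices to compare squared distances:
|WA|² = (11−2)² + (9−2)² = 81 + 49 = 130
|WB|² = (11−10)² + (9−10)² = 1 + 1 = 2
|WC|² = (11−2)² + (9−8)² = 81 + 1 = 82
|WD|² = (11−10)² + (9−4)² = 1 + 25 = 26
|WE|² = (11−2)² + (9−4)² = 81 + 25 = 106
|WF|² = (11−5)² + (9−6)² = 36 + 9 = 45
Sorted ascending: B, D, F, … — the second-nearest is D.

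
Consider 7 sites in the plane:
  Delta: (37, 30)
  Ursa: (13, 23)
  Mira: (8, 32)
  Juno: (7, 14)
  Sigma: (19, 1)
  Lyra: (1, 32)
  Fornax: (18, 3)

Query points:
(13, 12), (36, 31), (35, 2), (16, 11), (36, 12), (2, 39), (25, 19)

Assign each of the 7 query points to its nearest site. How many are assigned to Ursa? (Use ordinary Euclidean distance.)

1

(13, 12) — d² to each: Delta:900, Ursa:121, Mira:425, Juno:40, Sigma:157, Lyra:544, Fornax:106 → nearest is Juno
(36, 31) — d² to each: Delta:2, Ursa:593, Mira:785, Juno:1130, Sigma:1189, Lyra:1226, Fornax:1108 → nearest is Delta
(35, 2) — d² to each: Delta:788, Ursa:925, Mira:1629, Juno:928, Sigma:257, Lyra:2056, Fornax:290 → nearest is Sigma
(16, 11) — d² to each: Delta:802, Ursa:153, Mira:505, Juno:90, Sigma:109, Lyra:666, Fornax:68 → nearest is Fornax
(36, 12) — d² to each: Delta:325, Ursa:650, Mira:1184, Juno:845, Sigma:410, Lyra:1625, Fornax:405 → nearest is Delta
(2, 39) — d² to each: Delta:1306, Ursa:377, Mira:85, Juno:650, Sigma:1733, Lyra:50, Fornax:1552 → nearest is Lyra
(25, 19) — d² to each: Delta:265, Ursa:160, Mira:458, Juno:349, Sigma:360, Lyra:745, Fornax:305 → nearest is Ursa
1 of the 7 points has Ursa as nearest.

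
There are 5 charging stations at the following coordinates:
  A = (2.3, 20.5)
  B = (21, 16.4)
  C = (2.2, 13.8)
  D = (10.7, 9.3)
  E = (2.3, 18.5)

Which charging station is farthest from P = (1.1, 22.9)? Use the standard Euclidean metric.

Compare squared distances (the ordering matches that of the actual distances):
|PA|² = (1.1−2.3)² + (22.9−20.5)² = 1.44 + 5.76 = 7.2
|PB|² = (1.1−21)² + (22.9−16.4)² = 396.01 + 42.25 = 438.26
|PC|² = (1.1−2.2)² + (22.9−13.8)² = 1.21 + 82.81 = 84.02
|PD|² = (1.1−10.7)² + (22.9−9.3)² = 92.16 + 184.96 = 277.12
|PE|² = (1.1−2.3)² + (22.9−18.5)² = 1.44 + 19.36 = 20.8
The largest is to B.

B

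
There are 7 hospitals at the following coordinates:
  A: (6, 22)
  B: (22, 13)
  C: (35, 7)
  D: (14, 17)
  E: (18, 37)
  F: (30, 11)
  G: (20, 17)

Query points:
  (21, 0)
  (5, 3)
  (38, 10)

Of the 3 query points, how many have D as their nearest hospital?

(21, 0) — d² to each: A:709, B:170, C:245, D:338, E:1378, F:202, G:290 → nearest is B
(5, 3) — d² to each: A:362, B:389, C:916, D:277, E:1325, F:689, G:421 → nearest is D
(38, 10) — d² to each: A:1168, B:265, C:18, D:625, E:1129, F:65, G:373 → nearest is C
1 of the 3 points has D as nearest.

1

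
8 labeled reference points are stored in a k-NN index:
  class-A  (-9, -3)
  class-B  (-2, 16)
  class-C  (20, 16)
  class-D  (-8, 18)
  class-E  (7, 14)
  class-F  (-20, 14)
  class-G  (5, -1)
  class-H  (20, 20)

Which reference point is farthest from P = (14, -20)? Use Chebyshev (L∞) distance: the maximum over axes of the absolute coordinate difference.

class-H

d(P, class-A) = max(23, 17) = 23
d(P, class-B) = max(16, 36) = 36
d(P, class-C) = max(6, 36) = 36
d(P, class-D) = max(22, 38) = 38
d(P, class-E) = max(7, 34) = 34
d(P, class-F) = max(34, 34) = 34
d(P, class-G) = max(9, 19) = 19
d(P, class-H) = max(6, 40) = 40
The largest is to class-H.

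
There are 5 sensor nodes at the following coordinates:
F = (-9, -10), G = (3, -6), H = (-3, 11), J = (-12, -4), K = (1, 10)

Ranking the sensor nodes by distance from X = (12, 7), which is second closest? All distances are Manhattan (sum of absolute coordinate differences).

H

d(X,F) = 21 + 17 = 38
d(X,G) = 9 + 13 = 22
d(X,H) = 15 + 4 = 19
d(X,J) = 24 + 11 = 35
d(X,K) = 11 + 3 = 14
Sorted ascending: K, H, G, … — the second-nearest is H.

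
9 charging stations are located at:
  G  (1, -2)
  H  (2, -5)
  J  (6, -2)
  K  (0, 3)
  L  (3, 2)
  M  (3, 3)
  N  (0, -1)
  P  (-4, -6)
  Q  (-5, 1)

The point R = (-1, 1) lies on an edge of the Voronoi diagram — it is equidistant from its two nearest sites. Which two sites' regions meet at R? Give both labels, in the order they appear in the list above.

K and N

Squared distances from R to each site:
|RG|² = (-1−1)² + (1−(-2))² = 4 + 9 = 13
|RH|² = (-1−2)² + (1−(-5))² = 9 + 36 = 45
|RJ|² = (-1−6)² + (1−(-2))² = 49 + 9 = 58
|RK|² = (-1−0)² + (1−3)² = 1 + 4 = 5
|RL|² = (-1−3)² + (1−2)² = 16 + 1 = 17
|RM|² = (-1−3)² + (1−3)² = 16 + 4 = 20
|RN|² = (-1−0)² + (1−(-1))² = 1 + 4 = 5
|RP|² = (-1−(-4))² + (1−(-6))² = 9 + 49 = 58
|RQ|² = (-1−(-5))² + (1−1)² = 16 + 0 = 16
R is equidistant from K and N (both at squared distance 5), and every other site is strictly farther — so R lies on the K–N Voronoi edge.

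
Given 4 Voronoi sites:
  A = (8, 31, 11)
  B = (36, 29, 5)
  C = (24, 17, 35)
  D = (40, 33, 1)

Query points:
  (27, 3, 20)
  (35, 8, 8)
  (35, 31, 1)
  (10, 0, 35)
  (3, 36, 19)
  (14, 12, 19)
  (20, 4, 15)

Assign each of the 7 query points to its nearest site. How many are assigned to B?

2

(27, 3, 20) — d² to each: A:1226, B:982, C:430, D:1430 → nearest is C
(35, 8, 8) — d² to each: A:1267, B:451, C:931, D:699 → nearest is B
(35, 31, 1) — d² to each: A:829, B:21, C:1473, D:29 → nearest is B
(10, 0, 35) — d² to each: A:1541, B:2417, C:485, D:3145 → nearest is C
(3, 36, 19) — d² to each: A:114, B:1334, C:1058, D:1702 → nearest is A
(14, 12, 19) — d² to each: A:461, B:969, C:381, D:1441 → nearest is C
(20, 4, 15) — d² to each: A:889, B:981, C:585, D:1437 → nearest is C
2 of the 7 points have B as nearest.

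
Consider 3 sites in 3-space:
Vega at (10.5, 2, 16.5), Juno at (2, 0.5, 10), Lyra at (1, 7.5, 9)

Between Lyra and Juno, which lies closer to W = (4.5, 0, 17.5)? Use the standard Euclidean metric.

Juno

Compare squared distances:
d²(W, Lyra) = (4.5−1)² + (0−7.5)² + (17.5−9)² = 12.25 + 56.25 + 72.25 = 140.75
d²(W, Juno) = (4.5−2)² + (0−0.5)² + (17.5−10)² = 6.25 + 0.25 + 56.25 = 62.75
140.75 > 62.75, so Juno is closer.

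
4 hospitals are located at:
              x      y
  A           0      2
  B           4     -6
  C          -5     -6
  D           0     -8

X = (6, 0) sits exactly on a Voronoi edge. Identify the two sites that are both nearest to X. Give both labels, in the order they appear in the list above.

A and B

Squared distances from X to each site:
|XA|² = (6−0)² + (0−2)² = 36 + 4 = 40
|XB|² = (6−4)² + (0−(-6))² = 4 + 36 = 40
|XC|² = (6−(-5))² + (0−(-6))² = 121 + 36 = 157
|XD|² = (6−0)² + (0−(-8))² = 36 + 64 = 100
X is equidistant from A and B (both at squared distance 40), and every other site is strictly farther — so X lies on the A–B Voronoi edge.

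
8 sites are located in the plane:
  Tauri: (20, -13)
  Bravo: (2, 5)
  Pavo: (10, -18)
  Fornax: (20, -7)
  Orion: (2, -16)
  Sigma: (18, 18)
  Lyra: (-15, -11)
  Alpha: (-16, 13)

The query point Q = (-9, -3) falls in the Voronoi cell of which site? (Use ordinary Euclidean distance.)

Lyra

Compare squared distances (the ordering matches that of the actual distances):
d²(Q, Tauri) = 841 + 100 = 941
d²(Q, Bravo) = 121 + 64 = 185
d²(Q, Pavo) = 361 + 225 = 586
d²(Q, Fornax) = 841 + 16 = 857
d²(Q, Orion) = 121 + 169 = 290
d²(Q, Sigma) = 729 + 441 = 1170
d²(Q, Lyra) = 36 + 64 = 100
d²(Q, Alpha) = 49 + 256 = 305
The smallest is to Lyra, so Q lies in the Voronoi region of Lyra.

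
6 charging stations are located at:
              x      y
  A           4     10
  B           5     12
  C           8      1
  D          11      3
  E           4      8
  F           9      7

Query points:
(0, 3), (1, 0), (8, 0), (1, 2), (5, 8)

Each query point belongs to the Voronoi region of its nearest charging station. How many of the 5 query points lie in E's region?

(0, 3) — d² to each: A:65, B:106, C:68, D:121, E:41, F:97 → nearest is E
(1, 0) — d² to each: A:109, B:160, C:50, D:109, E:73, F:113 → nearest is C
(8, 0) — d² to each: A:116, B:153, C:1, D:18, E:80, F:50 → nearest is C
(1, 2) — d² to each: A:73, B:116, C:50, D:101, E:45, F:89 → nearest is E
(5, 8) — d² to each: A:5, B:16, C:58, D:61, E:1, F:17 → nearest is E
3 of the 5 points have E as nearest.

3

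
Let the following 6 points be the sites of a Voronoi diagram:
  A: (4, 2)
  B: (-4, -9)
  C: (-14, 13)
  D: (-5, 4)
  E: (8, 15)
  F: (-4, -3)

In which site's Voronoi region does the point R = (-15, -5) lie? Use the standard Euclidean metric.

Compare squared distances (the ordering matches that of the actual distances):
|RA|² = (-15−4)² + (-5−2)² = 361 + 49 = 410
|RB|² = (-15−(-4))² + (-5−(-9))² = 121 + 16 = 137
|RC|² = (-15−(-14))² + (-5−13)² = 1 + 324 = 325
|RD|² = (-15−(-5))² + (-5−4)² = 100 + 81 = 181
|RE|² = (-15−8)² + (-5−15)² = 529 + 400 = 929
|RF|² = (-15−(-4))² + (-5−(-3))² = 121 + 4 = 125
Minimum is at F.

F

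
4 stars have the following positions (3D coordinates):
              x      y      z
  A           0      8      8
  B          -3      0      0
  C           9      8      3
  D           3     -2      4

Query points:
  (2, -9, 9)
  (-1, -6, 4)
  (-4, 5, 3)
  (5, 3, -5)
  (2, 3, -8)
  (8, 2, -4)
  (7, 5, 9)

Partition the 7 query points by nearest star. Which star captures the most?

(2, -9, 9) — d² to each: A:294, B:187, C:374, D:75 → nearest is D
(-1, -6, 4) — d² to each: A:213, B:56, C:297, D:32 → nearest is D
(-4, 5, 3) — d² to each: A:50, B:35, C:178, D:99 → nearest is B
(5, 3, -5) — d² to each: A:219, B:98, C:105, D:110 → nearest is B
(2, 3, -8) — d² to each: A:285, B:98, C:195, D:170 → nearest is B
(8, 2, -4) — d² to each: A:244, B:141, C:86, D:105 → nearest is C
(7, 5, 9) — d² to each: A:59, B:206, C:49, D:90 → nearest is C
Tally — B:3, C:2, D:2. B captures the most (3).

B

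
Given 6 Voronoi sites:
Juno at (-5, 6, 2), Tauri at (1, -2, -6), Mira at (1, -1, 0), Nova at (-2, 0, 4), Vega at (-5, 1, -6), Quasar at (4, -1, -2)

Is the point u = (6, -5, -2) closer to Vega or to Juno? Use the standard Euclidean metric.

Vega

Compare squared distances:
d²(u, Vega) = (6−(-5))² + (-5−1)² + (-2−(-6))² = 121 + 36 + 16 = 173
d²(u, Juno) = (6−(-5))² + (-5−6)² + (-2−2)² = 121 + 121 + 16 = 258
173 < 258, so Vega is closer.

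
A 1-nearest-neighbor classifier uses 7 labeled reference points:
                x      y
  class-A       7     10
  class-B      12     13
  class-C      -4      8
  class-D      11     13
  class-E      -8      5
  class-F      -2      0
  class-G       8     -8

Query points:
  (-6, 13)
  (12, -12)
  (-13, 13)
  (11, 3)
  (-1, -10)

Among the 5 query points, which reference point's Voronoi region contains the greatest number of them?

class-G

(-6, 13) — d² to each: class-A:178, class-B:324, class-C:29, class-D:289, class-E:68, class-F:185, class-G:637 → nearest is class-C
(12, -12) — d² to each: class-A:509, class-B:625, class-C:656, class-D:626, class-E:689, class-F:340, class-G:32 → nearest is class-G
(-13, 13) — d² to each: class-A:409, class-B:625, class-C:106, class-D:576, class-E:89, class-F:290, class-G:882 → nearest is class-E
(11, 3) — d² to each: class-A:65, class-B:101, class-C:250, class-D:100, class-E:365, class-F:178, class-G:130 → nearest is class-A
(-1, -10) — d² to each: class-A:464, class-B:698, class-C:333, class-D:673, class-E:274, class-F:101, class-G:85 → nearest is class-G
Tally — class-A:1, class-C:1, class-E:1, class-G:2. class-G captures the most (2).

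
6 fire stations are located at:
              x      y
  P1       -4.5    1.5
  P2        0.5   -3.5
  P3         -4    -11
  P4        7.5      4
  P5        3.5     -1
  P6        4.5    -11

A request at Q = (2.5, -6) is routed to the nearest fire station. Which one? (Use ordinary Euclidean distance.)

Since √ is increasing, it suffices to compare squared distances:
|QP1|² = (2.5−(-4.5))² + (-6−1.5)² = 49 + 56.25 = 105.25
|QP2|² = (2.5−0.5)² + (-6−(-3.5))² = 4 + 6.25 = 10.25
|QP3|² = (2.5−(-4))² + (-6−(-11))² = 42.25 + 25 = 67.25
|QP4|² = (2.5−7.5)² + (-6−4)² = 25 + 100 = 125
|QP5|² = (2.5−3.5)² + (-6−(-1))² = 1 + 25 = 26
|QP6|² = (2.5−4.5)² + (-6−(-11))² = 4 + 25 = 29
The smallest is to P2, so Q lies in the Voronoi region of P2.

P2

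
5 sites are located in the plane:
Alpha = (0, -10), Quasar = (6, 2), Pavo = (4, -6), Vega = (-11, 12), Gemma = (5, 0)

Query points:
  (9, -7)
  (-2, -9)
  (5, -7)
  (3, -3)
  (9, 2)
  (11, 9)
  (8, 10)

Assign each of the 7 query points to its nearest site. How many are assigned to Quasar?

(9, -7) — d² to each: Alpha:90, Quasar:90, Pavo:26, Vega:761, Gemma:65 → nearest is Pavo
(-2, -9) — d² to each: Alpha:5, Quasar:185, Pavo:45, Vega:522, Gemma:130 → nearest is Alpha
(5, -7) — d² to each: Alpha:34, Quasar:82, Pavo:2, Vega:617, Gemma:49 → nearest is Pavo
(3, -3) — d² to each: Alpha:58, Quasar:34, Pavo:10, Vega:421, Gemma:13 → nearest is Pavo
(9, 2) — d² to each: Alpha:225, Quasar:9, Pavo:89, Vega:500, Gemma:20 → nearest is Quasar
(11, 9) — d² to each: Alpha:482, Quasar:74, Pavo:274, Vega:493, Gemma:117 → nearest is Quasar
(8, 10) — d² to each: Alpha:464, Quasar:68, Pavo:272, Vega:365, Gemma:109 → nearest is Quasar
3 of the 7 points have Quasar as nearest.

3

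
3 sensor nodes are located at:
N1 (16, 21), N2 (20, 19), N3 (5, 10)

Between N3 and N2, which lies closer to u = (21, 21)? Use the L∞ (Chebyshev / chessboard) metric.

N2

d(u,N3) = max(16, 11) = 16
d(u,N2) = max(1, 2) = 2
16 > 2, so N2 is closer.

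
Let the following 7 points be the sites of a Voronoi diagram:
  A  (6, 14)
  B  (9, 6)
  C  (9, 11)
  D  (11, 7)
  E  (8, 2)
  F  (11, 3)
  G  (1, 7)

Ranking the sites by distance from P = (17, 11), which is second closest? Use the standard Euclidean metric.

Since √ is increasing, it suffices to compare squared distances:
|PA|² = (17−6)² + (11−14)² = 121 + 9 = 130
|PB|² = (17−9)² + (11−6)² = 64 + 25 = 89
|PC|² = (17−9)² + (11−11)² = 64 + 0 = 64
|PD|² = (17−11)² + (11−7)² = 36 + 16 = 52
|PE|² = (17−8)² + (11−2)² = 81 + 81 = 162
|PF|² = (17−11)² + (11−3)² = 36 + 64 = 100
|PG|² = (17−1)² + (11−7)² = 256 + 16 = 272
Sorted ascending: D, C, B, … — the second-nearest is C.

C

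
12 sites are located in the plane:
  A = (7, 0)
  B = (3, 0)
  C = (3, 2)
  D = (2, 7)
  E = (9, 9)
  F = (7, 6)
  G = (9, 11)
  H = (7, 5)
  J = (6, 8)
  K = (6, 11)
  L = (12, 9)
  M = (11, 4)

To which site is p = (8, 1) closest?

Compare squared distances (the ordering matches that of the actual distances):
|pA|² = (8−7)² + (1−0)² = 1 + 1 = 2
|pB|² = (8−3)² + (1−0)² = 25 + 1 = 26
|pC|² = (8−3)² + (1−2)² = 25 + 1 = 26
|pD|² = (8−2)² + (1−7)² = 36 + 36 = 72
|pE|² = (8−9)² + (1−9)² = 1 + 64 = 65
|pF|² = (8−7)² + (1−6)² = 1 + 25 = 26
|pG|² = (8−9)² + (1−11)² = 1 + 100 = 101
|pH|² = (8−7)² + (1−5)² = 1 + 16 = 17
|pJ|² = (8−6)² + (1−8)² = 4 + 49 = 53
|pK|² = (8−6)² + (1−11)² = 4 + 100 = 104
|pL|² = (8−12)² + (1−9)² = 16 + 64 = 80
|pM|² = (8−11)² + (1−4)² = 9 + 9 = 18
Minimum is at A.

A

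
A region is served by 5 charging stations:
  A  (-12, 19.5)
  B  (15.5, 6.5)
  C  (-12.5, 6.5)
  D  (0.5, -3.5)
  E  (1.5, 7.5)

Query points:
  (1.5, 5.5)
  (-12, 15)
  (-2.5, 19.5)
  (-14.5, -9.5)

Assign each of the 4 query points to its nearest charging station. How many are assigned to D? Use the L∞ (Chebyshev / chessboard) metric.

(1.5, 5.5) — d to each: A:14, B:14, C:14, D:9, E:2 → nearest is E
(-12, 15) — d to each: A:4.5, B:27.5, C:8.5, D:18.5, E:13.5 → nearest is A
(-2.5, 19.5) — d to each: A:9.5, B:18, C:13, D:23, E:12 → nearest is A
(-14.5, -9.5) — d to each: A:29, B:30, C:16, D:15, E:17 → nearest is D
1 of the 4 points has D as nearest.

1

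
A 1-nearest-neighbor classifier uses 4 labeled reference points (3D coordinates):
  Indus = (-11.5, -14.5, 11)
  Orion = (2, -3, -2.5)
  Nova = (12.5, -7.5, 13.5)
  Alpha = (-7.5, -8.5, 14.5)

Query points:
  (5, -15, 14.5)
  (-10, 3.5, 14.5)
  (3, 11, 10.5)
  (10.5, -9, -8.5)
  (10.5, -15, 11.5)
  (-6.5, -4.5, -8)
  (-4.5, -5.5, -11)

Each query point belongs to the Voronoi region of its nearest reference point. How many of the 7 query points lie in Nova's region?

2

(5, -15, 14.5) — d² to each: Indus:284.75, Orion:442, Nova:113.5, Alpha:198.5 → nearest is Nova
(-10, 3.5, 14.5) — d² to each: Indus:338.5, Orion:475.25, Nova:628.25, Alpha:150.25 → nearest is Alpha
(3, 11, 10.5) — d² to each: Indus:860.75, Orion:366, Nova:441.5, Alpha:506.5 → nearest is Orion
(10.5, -9, -8.5) — d² to each: Indus:894.5, Orion:144.25, Nova:490.25, Alpha:853.25 → nearest is Orion
(10.5, -15, 11.5) — d² to each: Indus:484.5, Orion:412.25, Nova:64.25, Alpha:375.25 → nearest is Nova
(-6.5, -4.5, -8) — d² to each: Indus:486, Orion:104.75, Nova:832.25, Alpha:523.25 → nearest is Orion
(-4.5, -5.5, -11) — d² to each: Indus:614, Orion:120.75, Nova:893.25, Alpha:668.25 → nearest is Orion
2 of the 7 points have Nova as nearest.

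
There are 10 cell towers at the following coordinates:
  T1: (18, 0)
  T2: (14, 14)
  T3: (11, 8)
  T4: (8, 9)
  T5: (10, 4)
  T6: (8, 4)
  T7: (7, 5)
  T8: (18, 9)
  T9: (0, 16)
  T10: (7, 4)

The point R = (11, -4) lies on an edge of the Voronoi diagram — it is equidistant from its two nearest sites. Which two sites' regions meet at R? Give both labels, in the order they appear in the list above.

T1 and T5

Squared distances from R to each site:
|RT1|² = 49 + 16 = 65
|RT2|² = 9 + 324 = 333
|RT3|² = 0 + 144 = 144
|RT4|² = 9 + 169 = 178
|RT5|² = 1 + 64 = 65
|RT6|² = 9 + 64 = 73
|RT7|² = 16 + 81 = 97
|RT8|² = 49 + 169 = 218
|RT9|² = 121 + 400 = 521
d²(R, T10) = 16 + 64 = 80
R is equidistant from T1 and T5 (both at squared distance 65), and every other site is strictly farther — so R lies on the T1–T5 Voronoi edge.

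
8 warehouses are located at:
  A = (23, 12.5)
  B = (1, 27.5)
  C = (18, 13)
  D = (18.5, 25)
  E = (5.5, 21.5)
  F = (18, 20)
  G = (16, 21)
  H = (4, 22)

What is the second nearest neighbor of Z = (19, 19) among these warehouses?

G

Since √ is increasing, it suffices to compare squared distances:
|ZA|² = 16 + 42.25 = 58.25
|ZB|² = 324 + 72.25 = 396.25
|ZC|² = 1 + 36 = 37
|ZD|² = 0.25 + 36 = 36.25
|ZE|² = 182.25 + 6.25 = 188.5
|ZF|² = 1 + 1 = 2
|ZG|² = 9 + 4 = 13
|ZH|² = 225 + 9 = 234
Sorted ascending: F, G, D, … — the second-nearest is G.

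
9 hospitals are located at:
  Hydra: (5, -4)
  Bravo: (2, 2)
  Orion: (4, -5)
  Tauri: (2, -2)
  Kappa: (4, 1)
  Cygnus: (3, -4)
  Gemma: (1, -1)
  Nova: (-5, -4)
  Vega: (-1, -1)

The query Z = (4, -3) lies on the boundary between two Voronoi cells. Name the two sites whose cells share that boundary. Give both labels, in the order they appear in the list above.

Squared distances from Z to each site:
d²(Z, Hydra) = 1 + 1 = 2
d²(Z, Bravo) = 4 + 25 = 29
d²(Z, Orion) = 0 + 4 = 4
d²(Z, Tauri) = 4 + 1 = 5
d²(Z, Kappa) = 0 + 16 = 16
d²(Z, Cygnus) = 1 + 1 = 2
d²(Z, Gemma) = 9 + 4 = 13
d²(Z, Nova) = 81 + 1 = 82
d²(Z, Vega) = 25 + 4 = 29
Z is equidistant from Hydra and Cygnus (both at squared distance 2), and every other site is strictly farther — so Z lies on the Hydra–Cygnus Voronoi edge.

Hydra and Cygnus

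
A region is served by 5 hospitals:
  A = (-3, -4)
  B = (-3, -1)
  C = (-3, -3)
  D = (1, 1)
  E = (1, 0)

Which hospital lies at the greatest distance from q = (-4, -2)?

Compare squared distances (the ordering matches that of the actual distances):
|qA|² = (-4−(-3))² + (-2−(-4))² = 1 + 4 = 5
|qB|² = (-4−(-3))² + (-2−(-1))² = 1 + 1 = 2
|qC|² = (-4−(-3))² + (-2−(-3))² = 1 + 1 = 2
|qD|² = (-4−1)² + (-2−1)² = 25 + 9 = 34
|qE|² = (-4−1)² + (-2−0)² = 25 + 4 = 29
The largest is to D.

D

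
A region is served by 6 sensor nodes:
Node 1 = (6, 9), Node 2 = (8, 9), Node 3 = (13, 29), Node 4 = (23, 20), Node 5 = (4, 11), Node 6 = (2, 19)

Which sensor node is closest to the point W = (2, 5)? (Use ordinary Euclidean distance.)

Compare squared distances (the ordering matches that of the actual distances):
d²(W, Node 1) = (2−6)² + (5−9)² = 16 + 16 = 32
d²(W, Node 2) = (2−8)² + (5−9)² = 36 + 16 = 52
d²(W, Node 3) = (2−13)² + (5−29)² = 121 + 576 = 697
d²(W, Node 4) = (2−23)² + (5−20)² = 441 + 225 = 666
d²(W, Node 5) = (2−4)² + (5−11)² = 4 + 36 = 40
d²(W, Node 6) = (2−2)² + (5−19)² = 0 + 196 = 196
The smallest is to Node 1, so W lies in the Voronoi region of Node 1.

Node 1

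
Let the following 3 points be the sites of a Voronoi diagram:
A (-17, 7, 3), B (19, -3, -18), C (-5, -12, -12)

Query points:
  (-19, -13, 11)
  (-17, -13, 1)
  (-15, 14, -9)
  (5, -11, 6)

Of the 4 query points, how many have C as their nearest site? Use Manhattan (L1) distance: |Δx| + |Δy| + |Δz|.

(-19, -13, 11) — d to each: A:30, B:77, C:38 → nearest is A
(-17, -13, 1) — d to each: A:22, B:65, C:26 → nearest is A
(-15, 14, -9) — d to each: A:21, B:60, C:39 → nearest is A
(5, -11, 6) — d to each: A:43, B:46, C:29 → nearest is C
1 of the 4 points has C as nearest.

1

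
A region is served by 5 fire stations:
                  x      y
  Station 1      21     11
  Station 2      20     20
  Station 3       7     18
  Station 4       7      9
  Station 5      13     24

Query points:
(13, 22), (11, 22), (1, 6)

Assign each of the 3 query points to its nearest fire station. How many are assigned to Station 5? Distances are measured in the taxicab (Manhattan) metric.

2

(13, 22) — d to each: Station 1:19, Station 2:9, Station 3:10, Station 4:19, Station 5:2 → nearest is Station 5
(11, 22) — d to each: Station 1:21, Station 2:11, Station 3:8, Station 4:17, Station 5:4 → nearest is Station 5
(1, 6) — d to each: Station 1:25, Station 2:33, Station 3:18, Station 4:9, Station 5:30 → nearest is Station 4
2 of the 3 points have Station 5 as nearest.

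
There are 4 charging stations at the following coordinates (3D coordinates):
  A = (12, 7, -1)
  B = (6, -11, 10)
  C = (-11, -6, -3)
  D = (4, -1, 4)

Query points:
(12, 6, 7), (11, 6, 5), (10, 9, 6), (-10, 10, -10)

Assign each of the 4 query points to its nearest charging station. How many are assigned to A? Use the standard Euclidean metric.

(12, 6, 7) — d² to each: A:65, B:334, C:773, D:122 → nearest is A
(11, 6, 5) — d² to each: A:38, B:339, C:692, D:99 → nearest is A
(10, 9, 6) — d² to each: A:57, B:432, C:747, D:140 → nearest is A
(-10, 10, -10) — d² to each: A:574, B:1097, C:306, D:513 → nearest is C
3 of the 4 points have A as nearest.

3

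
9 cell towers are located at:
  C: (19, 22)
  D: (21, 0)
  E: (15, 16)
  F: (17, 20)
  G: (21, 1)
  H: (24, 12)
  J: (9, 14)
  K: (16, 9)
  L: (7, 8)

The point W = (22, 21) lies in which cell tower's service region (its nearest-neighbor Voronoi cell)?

C

Since √ is increasing, it suffices to compare squared distances:
|WC|² = (22−19)² + (21−22)² = 9 + 1 = 10
|WD|² = (22−21)² + (21−0)² = 1 + 441 = 442
|WE|² = (22−15)² + (21−16)² = 49 + 25 = 74
|WF|² = (22−17)² + (21−20)² = 25 + 1 = 26
|WG|² = (22−21)² + (21−1)² = 1 + 400 = 401
|WH|² = (22−24)² + (21−12)² = 4 + 81 = 85
|WJ|² = (22−9)² + (21−14)² = 169 + 49 = 218
|WK|² = (22−16)² + (21−9)² = 36 + 144 = 180
|WL|² = (22−7)² + (21−8)² = 225 + 169 = 394
C is nearest.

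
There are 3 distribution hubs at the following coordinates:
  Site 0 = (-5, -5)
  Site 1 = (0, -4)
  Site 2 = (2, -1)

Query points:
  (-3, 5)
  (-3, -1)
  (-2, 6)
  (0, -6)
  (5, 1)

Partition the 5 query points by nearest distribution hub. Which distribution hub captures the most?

Site 2

(-3, 5) — d² to each: Site 0:104, Site 1:90, Site 2:61 → nearest is Site 2
(-3, -1) — d² to each: Site 0:20, Site 1:18, Site 2:25 → nearest is Site 1
(-2, 6) — d² to each: Site 0:130, Site 1:104, Site 2:65 → nearest is Site 2
(0, -6) — d² to each: Site 0:26, Site 1:4, Site 2:29 → nearest is Site 1
(5, 1) — d² to each: Site 0:136, Site 1:50, Site 2:13 → nearest is Site 2
Tally — Site 1:2, Site 2:3. Site 2 captures the most (3).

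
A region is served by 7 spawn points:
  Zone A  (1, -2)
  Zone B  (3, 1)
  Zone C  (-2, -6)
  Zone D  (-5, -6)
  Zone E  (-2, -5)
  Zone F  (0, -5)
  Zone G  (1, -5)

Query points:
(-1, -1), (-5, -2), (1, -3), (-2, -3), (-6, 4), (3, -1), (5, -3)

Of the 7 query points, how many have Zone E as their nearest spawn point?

(-1, -1) — d² to each: Zone A:5, Zone B:20, Zone C:26, Zone D:41, Zone E:17, Zone F:17, Zone G:20 → nearest is Zone A
(-5, -2) — d² to each: Zone A:36, Zone B:73, Zone C:25, Zone D:16, Zone E:18, Zone F:34, Zone G:45 → nearest is Zone D
(1, -3) — d² to each: Zone A:1, Zone B:20, Zone C:18, Zone D:45, Zone E:13, Zone F:5, Zone G:4 → nearest is Zone A
(-2, -3) — d² to each: Zone A:10, Zone B:41, Zone C:9, Zone D:18, Zone E:4, Zone F:8, Zone G:13 → nearest is Zone E
(-6, 4) — d² to each: Zone A:85, Zone B:90, Zone C:116, Zone D:101, Zone E:97, Zone F:117, Zone G:130 → nearest is Zone A
(3, -1) — d² to each: Zone A:5, Zone B:4, Zone C:50, Zone D:89, Zone E:41, Zone F:25, Zone G:20 → nearest is Zone B
(5, -3) — d² to each: Zone A:17, Zone B:20, Zone C:58, Zone D:109, Zone E:53, Zone F:29, Zone G:20 → nearest is Zone A
1 of the 7 points has Zone E as nearest.

1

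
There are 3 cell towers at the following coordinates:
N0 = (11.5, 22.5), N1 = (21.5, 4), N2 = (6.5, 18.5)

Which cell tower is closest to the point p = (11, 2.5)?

N1

Since √ is increasing, it suffices to compare squared distances:
|pN0|² = 0.25 + 400 = 400.25
|pN1|² = 110.25 + 2.25 = 112.5
|pN2|² = 20.25 + 256 = 276.25
The smallest is to N1, so p lies in the Voronoi region of N1.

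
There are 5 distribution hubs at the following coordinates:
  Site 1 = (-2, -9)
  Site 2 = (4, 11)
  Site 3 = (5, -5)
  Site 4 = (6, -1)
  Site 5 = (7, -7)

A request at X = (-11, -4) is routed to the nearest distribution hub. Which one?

Site 1

Compare squared distances (the ordering matches that of the actual distances):
d²(X, Site 1) = (-11−(-2))² + (-4−(-9))² = 81 + 25 = 106
d²(X, Site 2) = (-11−4)² + (-4−11)² = 225 + 225 = 450
d²(X, Site 3) = (-11−5)² + (-4−(-5))² = 256 + 1 = 257
d²(X, Site 4) = (-11−6)² + (-4−(-1))² = 289 + 9 = 298
d²(X, Site 5) = (-11−7)² + (-4−(-7))² = 324 + 9 = 333
The smallest is to Site 1, so X lies in the Voronoi region of Site 1.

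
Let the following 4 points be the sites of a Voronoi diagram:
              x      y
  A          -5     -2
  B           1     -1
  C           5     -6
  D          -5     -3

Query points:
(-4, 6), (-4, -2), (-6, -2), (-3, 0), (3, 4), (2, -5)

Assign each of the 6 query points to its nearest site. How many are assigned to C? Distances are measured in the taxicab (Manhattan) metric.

1

(-4, 6) — d to each: A:9, B:12, C:21, D:10 → nearest is A
(-4, -2) — d to each: A:1, B:6, C:13, D:2 → nearest is A
(-6, -2) — d to each: A:1, B:8, C:15, D:2 → nearest is A
(-3, 0) — d to each: A:4, B:5, C:14, D:5 → nearest is A
(3, 4) — d to each: A:14, B:7, C:12, D:15 → nearest is B
(2, -5) — d to each: A:10, B:5, C:4, D:9 → nearest is C
1 of the 6 points has C as nearest.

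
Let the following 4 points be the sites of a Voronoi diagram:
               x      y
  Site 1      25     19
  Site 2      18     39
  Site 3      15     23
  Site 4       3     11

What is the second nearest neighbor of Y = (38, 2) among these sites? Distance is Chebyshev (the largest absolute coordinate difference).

Site 3

d(Y, Site 1) = max(13, 17) = 17
d(Y, Site 2) = max(20, 37) = 37
d(Y, Site 3) = max(23, 21) = 23
d(Y, Site 4) = max(35, 9) = 35
Sorted ascending: Site 1, Site 3, Site 4, … — the second-nearest is Site 3.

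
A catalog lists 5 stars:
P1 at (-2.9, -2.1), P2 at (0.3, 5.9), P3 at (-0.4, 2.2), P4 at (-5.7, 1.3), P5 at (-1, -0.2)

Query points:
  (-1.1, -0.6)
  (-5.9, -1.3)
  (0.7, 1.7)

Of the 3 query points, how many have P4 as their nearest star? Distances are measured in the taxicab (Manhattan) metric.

1

(-1.1, -0.6) — d to each: P1:3.3, P2:7.9, P3:3.5, P4:6.5, P5:0.5 → nearest is P5
(-5.9, -1.3) — d to each: P1:3.8, P2:13.4, P3:9, P4:2.8, P5:6 → nearest is P4
(0.7, 1.7) — d to each: P1:7.4, P2:4.6, P3:1.6, P4:6.8, P5:3.6 → nearest is P3
1 of the 3 points has P4 as nearest.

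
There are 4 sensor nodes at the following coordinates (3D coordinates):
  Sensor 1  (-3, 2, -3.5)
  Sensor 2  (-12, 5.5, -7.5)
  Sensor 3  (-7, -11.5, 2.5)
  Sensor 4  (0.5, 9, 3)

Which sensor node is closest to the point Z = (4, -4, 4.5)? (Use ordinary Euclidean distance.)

Sensor 1

Compare squared distances (the ordering matches that of the actual distances):
d²(Z, Sensor 1) = (4−(-3))² + (-4−2)² + (4.5−(-3.5))² = 49 + 36 + 64 = 149
d²(Z, Sensor 2) = (4−(-12))² + (-4−5.5)² + (4.5−(-7.5))² = 256 + 90.25 + 144 = 490.25
d²(Z, Sensor 3) = (4−(-7))² + (-4−(-11.5))² + (4.5−2.5)² = 121 + 56.25 + 4 = 181.25
d²(Z, Sensor 4) = (4−0.5)² + (-4−9)² + (4.5−3)² = 12.25 + 169 + 2.25 = 183.5
Sensor 1 is nearest.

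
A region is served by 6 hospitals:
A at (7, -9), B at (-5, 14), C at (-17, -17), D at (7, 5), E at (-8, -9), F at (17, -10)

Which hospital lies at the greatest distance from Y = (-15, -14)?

F

Squared Euclidean distances:
|YA|² = 484 + 25 = 509
|YB|² = 100 + 784 = 884
|YC|² = 4 + 9 = 13
|YD|² = 484 + 361 = 845
|YE|² = 49 + 25 = 74
|YF|² = 1024 + 16 = 1040
The largest is to F.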